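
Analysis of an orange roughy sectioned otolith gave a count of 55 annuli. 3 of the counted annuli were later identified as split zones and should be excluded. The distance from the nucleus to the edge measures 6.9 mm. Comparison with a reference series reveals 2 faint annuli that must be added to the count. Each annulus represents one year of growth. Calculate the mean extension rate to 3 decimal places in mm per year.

After corrections the count is 55 − 3 + 2 = 54 annuli.
Extension rate ≈ 6.9 / 54 = 0.128 mm per year.

0.128 mm per year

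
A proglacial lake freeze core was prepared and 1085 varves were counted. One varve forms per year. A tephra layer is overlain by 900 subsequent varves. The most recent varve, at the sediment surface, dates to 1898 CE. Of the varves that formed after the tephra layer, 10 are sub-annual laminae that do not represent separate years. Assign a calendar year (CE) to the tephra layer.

900 varves formed after the tephra layer.
900 − 10 false = 890 true varves after the tephra layer.
Counting back 890 years from 1898 CE places the tephra layer in 1898 − 890 = 1008 CE.

1008 CE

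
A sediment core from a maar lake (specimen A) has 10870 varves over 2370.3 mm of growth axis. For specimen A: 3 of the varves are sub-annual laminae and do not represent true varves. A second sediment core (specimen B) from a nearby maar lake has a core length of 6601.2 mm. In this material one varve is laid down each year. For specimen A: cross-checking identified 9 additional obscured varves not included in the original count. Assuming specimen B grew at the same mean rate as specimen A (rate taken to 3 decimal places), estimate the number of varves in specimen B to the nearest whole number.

30281 varves

Specimen A: correcting the raw count gives 10870 − 3 + 9 = 10876 true varves.
A: Extension rate ≈ 2370.3 / 10876 = 0.218 mm/yr.
Specimen B: 6601.2 mm / 0.218 mm per year = 30280.73 years ≈ 30281 varves.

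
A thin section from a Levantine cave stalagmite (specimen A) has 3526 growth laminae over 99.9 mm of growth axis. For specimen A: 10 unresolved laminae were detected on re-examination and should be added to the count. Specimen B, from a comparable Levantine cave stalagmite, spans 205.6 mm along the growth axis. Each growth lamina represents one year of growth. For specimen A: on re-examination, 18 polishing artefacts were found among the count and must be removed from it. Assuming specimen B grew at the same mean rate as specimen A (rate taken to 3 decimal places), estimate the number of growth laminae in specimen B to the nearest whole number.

7343 growth laminae

Specimen A: correcting the raw count gives 3526 − 18 + 10 = 3518 true growth laminae.
A: Mean rate = 99.9 mm / 3518 years ≈ 0.028 mm per year.
B spans 205.6 / 0.028 = 7342.86 years ≈ 7343 growth laminae.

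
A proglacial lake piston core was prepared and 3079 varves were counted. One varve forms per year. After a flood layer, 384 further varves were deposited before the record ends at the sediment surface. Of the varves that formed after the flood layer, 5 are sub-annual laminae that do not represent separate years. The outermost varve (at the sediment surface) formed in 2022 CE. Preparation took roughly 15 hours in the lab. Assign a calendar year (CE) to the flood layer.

1643 CE

384 varves formed after the flood layer.
384 − 5 false = 379 true varves after the flood layer.
Counting back 379 years from 2022 CE places the flood layer in 2022 − 379 = 1643 CE.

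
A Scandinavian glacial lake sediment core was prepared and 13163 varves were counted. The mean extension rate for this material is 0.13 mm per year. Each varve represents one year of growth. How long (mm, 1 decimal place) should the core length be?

1711.2 mm

13163 years of growth are recorded.
Length ≈ 0.13 × 13163 = 1711.2 mm.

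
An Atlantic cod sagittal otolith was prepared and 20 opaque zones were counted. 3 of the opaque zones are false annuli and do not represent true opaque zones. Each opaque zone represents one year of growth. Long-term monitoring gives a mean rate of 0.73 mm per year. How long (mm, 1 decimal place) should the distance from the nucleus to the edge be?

Adjusted count: 20 − 3 = 17 opaque zones.
Predicted length = 0.73 mm/year × 17 years = 12.4 mm.

12.4 mm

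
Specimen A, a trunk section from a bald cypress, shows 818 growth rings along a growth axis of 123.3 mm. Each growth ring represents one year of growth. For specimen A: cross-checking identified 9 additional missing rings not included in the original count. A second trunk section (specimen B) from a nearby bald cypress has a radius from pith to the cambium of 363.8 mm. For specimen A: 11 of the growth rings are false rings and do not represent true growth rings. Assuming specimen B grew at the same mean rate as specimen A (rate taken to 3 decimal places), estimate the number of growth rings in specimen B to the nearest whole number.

2409 growth rings

Specimen A: after corrections the count is 818 − 11 + 9 = 816 growth rings.
A: 123.3 mm over 816 years gives 123.3 / 816 ≈ 0.151 mm/yr.
For B, 363.8 / 0.151 = 2409.27 years ≈ 2409 growth rings.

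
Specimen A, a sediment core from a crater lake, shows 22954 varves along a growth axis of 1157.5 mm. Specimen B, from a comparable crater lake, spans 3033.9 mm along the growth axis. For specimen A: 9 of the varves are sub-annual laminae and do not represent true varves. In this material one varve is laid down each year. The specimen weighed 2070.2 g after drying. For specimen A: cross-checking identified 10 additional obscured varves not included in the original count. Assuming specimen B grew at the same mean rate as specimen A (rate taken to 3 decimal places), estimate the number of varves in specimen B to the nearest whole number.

Specimen A: correcting the raw count gives 22954 − 9 + 10 = 22955 true varves.
A: 1157.5 mm over 22955 years gives 1157.5 / 22955 ≈ 0.050 mm per year.
B spans 3033.9 / 0.050 = 60678.00 years ≈ 60678 varves.

60678 varves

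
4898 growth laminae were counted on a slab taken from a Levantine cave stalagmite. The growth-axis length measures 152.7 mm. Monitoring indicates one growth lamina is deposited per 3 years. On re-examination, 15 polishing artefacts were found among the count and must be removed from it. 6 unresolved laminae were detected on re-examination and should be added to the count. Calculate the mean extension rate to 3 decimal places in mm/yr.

True growth lamina count = 4898 − 15 + 6 = 4889.
4889 growth laminae at 3 years each span 4889 × 3 = 14667 years.
Extension rate ≈ 152.7 / 14667 = 0.010 mm/yr.

0.010 mm/yr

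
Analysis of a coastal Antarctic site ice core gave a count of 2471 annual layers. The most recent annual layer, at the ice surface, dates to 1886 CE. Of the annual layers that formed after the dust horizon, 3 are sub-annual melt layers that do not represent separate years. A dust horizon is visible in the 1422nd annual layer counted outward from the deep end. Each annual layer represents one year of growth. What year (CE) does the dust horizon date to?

Between annual layer 1422 and the ice surface there are 2471 − 1422 = 1049 annual layers.
Removing the 3 false annual layers leaves 1049 − 3 = 1046 true annual layers beyond the dust horizon.
1886 − 1046 = 840 CE.

840 CE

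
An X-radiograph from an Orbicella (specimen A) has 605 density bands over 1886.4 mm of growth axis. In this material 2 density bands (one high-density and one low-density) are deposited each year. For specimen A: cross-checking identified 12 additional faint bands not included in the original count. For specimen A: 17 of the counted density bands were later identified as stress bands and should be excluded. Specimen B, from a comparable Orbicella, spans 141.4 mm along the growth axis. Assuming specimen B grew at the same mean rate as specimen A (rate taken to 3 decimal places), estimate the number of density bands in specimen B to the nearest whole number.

45 density bands

Specimen A: true density band count = 605 − 17 + 12 = 600.
Specimen A: dividing by 2 density bands per year: 600 / 2 = 300 years.
A: Extension rate ≈ 1886.4 / 300 = 6.288 mm/year.
Specimen B: 141.4 mm / 6.288 mm per year = 22.49 years; at 2 density bands per year that is 22.49 × 2 ≈ 45 density bands.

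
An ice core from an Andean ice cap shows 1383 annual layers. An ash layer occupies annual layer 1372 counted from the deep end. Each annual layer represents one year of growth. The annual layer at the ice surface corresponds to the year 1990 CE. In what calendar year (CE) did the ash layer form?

1979 CE

1383 − 1372 = 11 annual layers lie beyond the ash layer toward the ice surface.
The annual layer at the ice surface is 1990 CE, so the ash layer dates to 1990 − 11 = 1979 CE.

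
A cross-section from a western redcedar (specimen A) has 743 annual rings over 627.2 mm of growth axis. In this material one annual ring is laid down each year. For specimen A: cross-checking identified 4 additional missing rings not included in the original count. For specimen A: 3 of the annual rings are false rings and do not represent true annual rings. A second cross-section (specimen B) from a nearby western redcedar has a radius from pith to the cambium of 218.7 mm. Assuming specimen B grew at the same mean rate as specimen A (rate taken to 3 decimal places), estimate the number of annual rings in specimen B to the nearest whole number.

259 annual rings

Specimen A: correcting the raw count gives 743 − 3 + 4 = 744 true annual rings.
A: 627.2 mm over 744 years gives 627.2 / 744 ≈ 0.843 mm per year.
Specimen B: 218.7 mm / 0.843 mm per year = 259.43 years ≈ 259 annual rings.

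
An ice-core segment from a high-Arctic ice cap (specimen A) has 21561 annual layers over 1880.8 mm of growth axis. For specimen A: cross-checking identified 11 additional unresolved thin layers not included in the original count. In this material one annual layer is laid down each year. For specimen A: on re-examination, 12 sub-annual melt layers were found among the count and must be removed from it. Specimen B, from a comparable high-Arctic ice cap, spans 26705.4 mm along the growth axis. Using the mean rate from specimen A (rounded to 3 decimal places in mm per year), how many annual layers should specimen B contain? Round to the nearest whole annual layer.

Specimen A: after corrections the count is 21561 − 12 + 11 = 21560 annual layers.
A: 1880.8 mm over 21560 years gives 1880.8 / 21560 ≈ 0.087 mm/year.
Specimen B: 26705.4 mm / 0.087 mm per year = 306958.62 years ≈ 306959 annual layers.

306959 annual layers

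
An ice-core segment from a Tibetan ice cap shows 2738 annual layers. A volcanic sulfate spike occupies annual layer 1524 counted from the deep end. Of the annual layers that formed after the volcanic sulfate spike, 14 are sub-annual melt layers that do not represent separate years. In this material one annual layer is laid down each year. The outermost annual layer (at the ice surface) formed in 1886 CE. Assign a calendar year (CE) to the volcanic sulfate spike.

686 CE

The volcanic sulfate spike sits at annual layer 1524 from the deep end, so 2738 − 1524 = 1214 annual layers formed after it.
1214 − 14 false = 1200 true annual layers after the volcanic sulfate spike.
The annual layer at the ice surface is 1886 CE, so the volcanic sulfate spike dates to 1886 − 1200 = 686 CE.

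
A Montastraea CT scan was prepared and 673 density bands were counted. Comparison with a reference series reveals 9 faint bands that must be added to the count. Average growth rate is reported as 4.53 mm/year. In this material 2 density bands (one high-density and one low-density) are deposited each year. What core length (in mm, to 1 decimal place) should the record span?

Correcting the raw count gives 673 + 9 = 682 true density bands.
With 2 density bands per year, 682 / 2 = 341 years.
Predicted length = 4.53 mm/year × 341 years = 1544.7 mm.

1544.7 mm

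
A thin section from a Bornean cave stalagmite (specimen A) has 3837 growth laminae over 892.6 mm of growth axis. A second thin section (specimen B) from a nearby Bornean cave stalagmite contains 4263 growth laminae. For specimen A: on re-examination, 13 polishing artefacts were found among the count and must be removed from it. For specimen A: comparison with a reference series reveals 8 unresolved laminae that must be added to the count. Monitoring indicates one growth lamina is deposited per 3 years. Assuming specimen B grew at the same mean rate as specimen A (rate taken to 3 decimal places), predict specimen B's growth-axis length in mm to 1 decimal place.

Specimen A: adjusted count: 3837 − 13 + 8 = 3832 growth laminae.
Specimen A: 3832 growth laminae at 3 years each span 3832 × 3 = 11496 years.
A: 892.6 mm over 11496 years gives 892.6 / 11496 ≈ 0.078 mm/yr.
Specimen B: multiplying by 3 years per growth lamina: 4263 × 3 = 12789 years. Length of B = 0.078 × 12789 = 997.5 mm.

997.5 mm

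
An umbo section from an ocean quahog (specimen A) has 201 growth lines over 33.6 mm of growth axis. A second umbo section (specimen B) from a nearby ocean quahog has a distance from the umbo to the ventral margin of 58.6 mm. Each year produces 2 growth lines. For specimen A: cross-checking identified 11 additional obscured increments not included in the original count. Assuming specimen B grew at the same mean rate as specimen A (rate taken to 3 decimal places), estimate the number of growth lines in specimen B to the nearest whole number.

Specimen A: after corrections the count is 201 + 11 = 212 growth lines.
Specimen A: with 2 growth lines per year, 212 / 2 = 106 years.
A: Extension rate ≈ 33.6 / 106 = 0.317 mm per year.
For B, 58.6 / 0.317 = 184.86 years; at 2 growth lines per year that is 184.86 × 2 ≈ 370 growth lines.

370 growth lines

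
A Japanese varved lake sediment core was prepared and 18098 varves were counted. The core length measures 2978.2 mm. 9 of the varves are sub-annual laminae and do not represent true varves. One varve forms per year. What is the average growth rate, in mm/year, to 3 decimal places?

Adjusted count: 18098 − 9 = 18089 varves.
Mean rate = 2978.2 mm / 18089 years ≈ 0.165 mm/year.

0.165 mm/year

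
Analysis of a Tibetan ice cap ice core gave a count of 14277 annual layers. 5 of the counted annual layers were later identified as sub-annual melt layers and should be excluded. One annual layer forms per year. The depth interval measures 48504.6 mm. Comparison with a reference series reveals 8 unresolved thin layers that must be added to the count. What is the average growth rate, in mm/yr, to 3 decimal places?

3.397 mm/yr

True annual layer count = 14277 − 5 + 8 = 14280.
Extension rate ≈ 48504.6 / 14280 = 3.397 mm/yr.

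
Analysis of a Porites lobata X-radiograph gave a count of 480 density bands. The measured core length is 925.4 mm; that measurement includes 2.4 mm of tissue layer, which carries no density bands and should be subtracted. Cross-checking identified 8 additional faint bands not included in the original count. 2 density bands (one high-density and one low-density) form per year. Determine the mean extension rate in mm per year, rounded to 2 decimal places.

True density band count = 480 + 8 = 488.
Dividing by 2 density bands per year: 488 / 2 = 244 years.
Net length = 925.4 − 2.4 = 923.0 mm.
Mean rate = 923.0 mm / 244 years ≈ 3.78 mm per year.

3.78 mm per year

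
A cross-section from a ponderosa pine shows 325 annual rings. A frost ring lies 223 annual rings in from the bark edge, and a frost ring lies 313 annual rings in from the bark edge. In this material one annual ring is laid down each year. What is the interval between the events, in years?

The two markers are separated by 313 − 223 = 90 annual rings.
At one annual ring per year, 90 years elapsed between them.

90 years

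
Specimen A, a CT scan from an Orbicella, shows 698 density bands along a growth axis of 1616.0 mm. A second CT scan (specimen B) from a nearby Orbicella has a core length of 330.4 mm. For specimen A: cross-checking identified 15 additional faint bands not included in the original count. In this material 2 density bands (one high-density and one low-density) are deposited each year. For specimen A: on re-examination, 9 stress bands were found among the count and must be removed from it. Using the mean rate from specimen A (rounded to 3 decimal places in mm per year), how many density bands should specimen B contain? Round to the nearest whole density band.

Specimen A: adjusted count: 698 − 9 + 15 = 704 density bands.
Specimen A: 704 density bands at 2 per year is 704 / 2 = 352 years.
A: Extension rate ≈ 1616.0 / 352 = 4.591 mm/year.
B spans 330.4 / 4.591 = 71.97 years; at 2 density bands per year that is 71.97 × 2 ≈ 144 density bands.

144 density bands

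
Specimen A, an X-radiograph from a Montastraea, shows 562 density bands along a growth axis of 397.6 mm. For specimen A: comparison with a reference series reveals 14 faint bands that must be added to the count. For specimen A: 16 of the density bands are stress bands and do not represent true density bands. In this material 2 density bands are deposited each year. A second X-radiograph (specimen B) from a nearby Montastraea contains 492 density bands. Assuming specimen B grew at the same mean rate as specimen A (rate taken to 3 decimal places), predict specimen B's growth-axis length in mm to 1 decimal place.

349.3 mm

Specimen A: adjusted count: 562 − 16 + 14 = 560 density bands.
Specimen A: dividing by 2 density bands per year: 560 / 2 = 280 years.
A: Mean rate = 397.6 mm / 280 years ≈ 1.420 mm/year.
Specimen B: 492 density bands at 2 per year is 492 / 2 = 246 years. B's length ≈ 1.420 × 246 = 349.3 mm.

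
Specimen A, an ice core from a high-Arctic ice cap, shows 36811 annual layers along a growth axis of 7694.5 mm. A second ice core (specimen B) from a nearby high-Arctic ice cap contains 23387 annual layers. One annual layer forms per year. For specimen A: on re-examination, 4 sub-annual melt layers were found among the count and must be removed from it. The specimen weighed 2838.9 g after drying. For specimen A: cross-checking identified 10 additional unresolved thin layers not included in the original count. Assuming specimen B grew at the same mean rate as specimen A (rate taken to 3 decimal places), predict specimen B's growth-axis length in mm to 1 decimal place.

Specimen A: correcting the raw count gives 36811 − 4 + 10 = 36817 true annual layers.
A: Extension rate ≈ 7694.5 / 36817 = 0.209 mm per year.
B's length ≈ 0.209 × 23387 = 4887.9 mm.

4887.9 mm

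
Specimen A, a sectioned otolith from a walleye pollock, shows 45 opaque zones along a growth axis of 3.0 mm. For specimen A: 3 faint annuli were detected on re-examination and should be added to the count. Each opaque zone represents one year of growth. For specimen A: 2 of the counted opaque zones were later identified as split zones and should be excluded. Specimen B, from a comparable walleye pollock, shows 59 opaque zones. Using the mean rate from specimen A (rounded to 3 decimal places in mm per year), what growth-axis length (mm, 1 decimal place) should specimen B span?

Specimen A: after corrections the count is 45 − 2 + 3 = 46 opaque zones.
A: Extension rate ≈ 3.0 / 46 = 0.065 mm/year.
For B, 0.065 mm/year × 59 years = 3.8 mm.

3.8 mm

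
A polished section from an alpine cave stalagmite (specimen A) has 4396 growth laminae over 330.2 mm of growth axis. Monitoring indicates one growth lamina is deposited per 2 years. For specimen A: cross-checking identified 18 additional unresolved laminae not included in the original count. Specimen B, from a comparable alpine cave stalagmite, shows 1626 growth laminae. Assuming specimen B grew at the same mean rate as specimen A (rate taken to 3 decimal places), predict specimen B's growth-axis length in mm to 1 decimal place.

120.3 mm

Specimen A: true growth lamina count = 4396 + 18 = 4414.
Specimen A: multiplying by 2 years per growth lamina: 4414 × 2 = 8828 years.
A: Extension rate ≈ 330.2 / 8828 = 0.037 mm per year.
Specimen B: at 2 years per growth lamina, 1626 × 2 = 3252 years. Length of B = 0.037 × 3252 = 120.3 mm.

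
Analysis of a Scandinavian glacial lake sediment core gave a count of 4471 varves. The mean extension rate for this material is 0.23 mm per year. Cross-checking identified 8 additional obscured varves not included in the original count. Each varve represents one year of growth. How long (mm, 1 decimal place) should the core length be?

Adjusted count: 4471 + 8 = 4479 varves.
Length ≈ 0.23 × 4479 = 1030.2 mm.

1030.2 mm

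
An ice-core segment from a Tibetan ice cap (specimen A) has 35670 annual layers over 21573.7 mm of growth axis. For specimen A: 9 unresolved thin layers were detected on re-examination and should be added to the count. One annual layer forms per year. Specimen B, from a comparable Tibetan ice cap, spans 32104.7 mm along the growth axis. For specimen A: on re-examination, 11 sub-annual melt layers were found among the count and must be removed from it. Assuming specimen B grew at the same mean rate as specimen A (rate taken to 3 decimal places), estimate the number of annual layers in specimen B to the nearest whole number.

53066 annual layers

Specimen A: after corrections the count is 35670 − 11 + 9 = 35668 annual layers.
A: Extension rate ≈ 21573.7 / 35668 = 0.605 mm per year.
For B, 32104.7 / 0.605 = 53065.62 years ≈ 53066 annual layers.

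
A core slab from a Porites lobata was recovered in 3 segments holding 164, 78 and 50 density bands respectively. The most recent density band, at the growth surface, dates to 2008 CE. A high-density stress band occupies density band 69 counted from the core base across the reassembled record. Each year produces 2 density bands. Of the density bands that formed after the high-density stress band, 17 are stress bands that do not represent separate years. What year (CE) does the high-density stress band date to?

Total density bands = 164 + 78 + 50 = 292.
Between density band 69 and the growth surface there are 292 − 69 = 223 density bands.
Removing the 17 false density bands leaves 223 − 17 = 206 true density bands beyond the high-density stress band.
206 density bands at 2 per year is 206 / 2 = 103 years.
Counting back 103 years from 2008 CE places the high-density stress band in 2008 − 103 = 1905 CE.

1905 CE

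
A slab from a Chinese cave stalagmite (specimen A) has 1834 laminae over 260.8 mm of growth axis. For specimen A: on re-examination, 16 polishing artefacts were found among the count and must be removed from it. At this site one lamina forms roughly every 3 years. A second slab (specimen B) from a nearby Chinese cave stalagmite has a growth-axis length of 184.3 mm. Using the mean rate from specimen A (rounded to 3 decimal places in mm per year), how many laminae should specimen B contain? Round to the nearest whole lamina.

1280 laminae

Specimen A: correcting the raw count gives 1834 − 16 = 1818 true laminae.
Specimen A: at 3 years per lamina, 1818 × 3 = 5454 years.
A: 260.8 mm over 5454 years gives 260.8 / 5454 ≈ 0.048 mm/year.
Specimen B: 184.3 mm / 0.048 mm per year = 3839.58 years; at 3 years per lamina that is 3839.58 / 3 ≈ 1280 laminae.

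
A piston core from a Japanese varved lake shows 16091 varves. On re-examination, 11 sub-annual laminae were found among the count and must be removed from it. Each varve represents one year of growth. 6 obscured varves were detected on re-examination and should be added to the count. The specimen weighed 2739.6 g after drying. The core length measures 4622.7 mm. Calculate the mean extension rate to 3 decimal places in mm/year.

0.287 mm/year

Correcting the raw count gives 16091 − 11 + 6 = 16086 true varves.
Extension rate ≈ 4622.7 / 16086 = 0.287 mm/year.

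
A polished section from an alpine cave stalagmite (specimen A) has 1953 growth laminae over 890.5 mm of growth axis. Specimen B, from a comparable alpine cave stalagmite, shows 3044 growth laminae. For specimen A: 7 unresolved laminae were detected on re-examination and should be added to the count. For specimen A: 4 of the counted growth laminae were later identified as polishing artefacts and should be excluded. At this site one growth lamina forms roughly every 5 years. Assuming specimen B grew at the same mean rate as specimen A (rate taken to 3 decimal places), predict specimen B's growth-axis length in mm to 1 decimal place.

Specimen A: adjusted count: 1953 − 4 + 7 = 1956 growth laminae.
Specimen A: 1956 growth laminae at 5 years each span 1956 × 5 = 9780 years.
A: Extension rate ≈ 890.5 / 9780 = 0.091 mm/yr.
Specimen B: 3044 growth laminae at 5 years each span 3044 × 5 = 15220 years. Length of B = 0.091 × 15220 = 1385.0 mm.

1385.0 mm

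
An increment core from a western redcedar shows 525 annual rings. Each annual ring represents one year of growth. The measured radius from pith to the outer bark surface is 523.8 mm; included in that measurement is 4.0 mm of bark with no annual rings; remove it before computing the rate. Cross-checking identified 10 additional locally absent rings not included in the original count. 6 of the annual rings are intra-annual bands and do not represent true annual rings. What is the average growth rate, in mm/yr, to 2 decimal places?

Correcting the raw count gives 525 − 6 + 10 = 529 true annual rings.
Net length = 523.8 − 4.0 = 519.8 mm.
Extension rate ≈ 519.8 / 529 = 0.98 mm/yr.

0.98 mm/yr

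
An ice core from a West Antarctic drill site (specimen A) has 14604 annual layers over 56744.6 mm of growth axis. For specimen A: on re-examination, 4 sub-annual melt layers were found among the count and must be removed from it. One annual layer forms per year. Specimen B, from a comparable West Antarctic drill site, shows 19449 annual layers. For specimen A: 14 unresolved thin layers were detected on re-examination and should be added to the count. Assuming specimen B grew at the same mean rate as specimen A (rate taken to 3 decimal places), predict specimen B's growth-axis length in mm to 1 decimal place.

Specimen A: correcting the raw count gives 14604 − 4 + 14 = 14614 true annual layers.
A: Mean rate = 56744.6 mm / 14614 years ≈ 3.883 mm/year.
For B, 3.883 mm/year × 19449 years = 75520.5 mm.

75520.5 mm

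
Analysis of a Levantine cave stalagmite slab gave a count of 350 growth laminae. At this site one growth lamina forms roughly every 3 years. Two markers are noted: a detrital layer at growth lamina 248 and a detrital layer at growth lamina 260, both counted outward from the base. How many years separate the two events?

The two markers are separated by 260 − 248 = 12 growth laminae.
At 3 years per growth lamina, 12 × 3 = 36 years.

36 years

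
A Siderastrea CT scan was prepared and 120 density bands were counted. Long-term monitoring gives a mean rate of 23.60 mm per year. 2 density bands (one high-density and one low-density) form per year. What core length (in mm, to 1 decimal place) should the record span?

1416.0 mm

Dividing by 2 density bands per year: 120 / 2 = 60 years.
Predicted length = 23.60 mm/year × 60 years = 1416.0 mm.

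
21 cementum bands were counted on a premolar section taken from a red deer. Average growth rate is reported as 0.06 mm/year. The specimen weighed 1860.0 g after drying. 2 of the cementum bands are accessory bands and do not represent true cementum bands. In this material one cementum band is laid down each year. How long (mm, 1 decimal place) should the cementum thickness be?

Correcting the raw count gives 21 − 2 = 19 true cementum bands.
19 years at 0.06 mm/year gives 0.06 × 19 = 1.1 mm.

1.1 mm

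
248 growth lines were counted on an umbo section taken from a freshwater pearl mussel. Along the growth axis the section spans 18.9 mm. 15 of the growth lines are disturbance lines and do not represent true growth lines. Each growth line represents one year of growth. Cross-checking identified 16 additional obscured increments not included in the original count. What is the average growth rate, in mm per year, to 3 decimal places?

0.076 mm per year

After corrections the count is 248 − 15 + 16 = 249 growth lines.
18.9 mm over 249 years gives 18.9 / 249 ≈ 0.076 mm per year.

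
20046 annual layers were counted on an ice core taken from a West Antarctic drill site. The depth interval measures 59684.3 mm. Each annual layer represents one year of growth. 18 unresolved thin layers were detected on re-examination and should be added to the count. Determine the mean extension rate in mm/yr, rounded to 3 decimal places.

2.975 mm/yr

Adjusted count: 20046 + 18 = 20064 annual layers.
59684.3 mm over 20064 years gives 59684.3 / 20064 ≈ 2.975 mm/yr.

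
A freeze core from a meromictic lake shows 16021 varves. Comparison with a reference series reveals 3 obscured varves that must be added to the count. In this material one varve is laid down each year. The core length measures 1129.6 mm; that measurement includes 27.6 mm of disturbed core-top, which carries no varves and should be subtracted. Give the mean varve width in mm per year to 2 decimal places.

True varve count = 16021 + 3 = 16024.
The growth record spans 1129.6 − 27.6 = 1102.0 mm.
Extension rate ≈ 1102.0 / 16024 = 0.07 mm per year.

0.07 mm per year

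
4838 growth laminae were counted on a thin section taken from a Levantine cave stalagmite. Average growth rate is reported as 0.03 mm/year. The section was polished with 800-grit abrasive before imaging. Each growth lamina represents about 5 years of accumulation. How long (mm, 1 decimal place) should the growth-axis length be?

At 5 years per growth lamina, 4838 × 5 = 24190 years.
Length ≈ 0.03 × 24190 = 725.7 mm.

725.7 mm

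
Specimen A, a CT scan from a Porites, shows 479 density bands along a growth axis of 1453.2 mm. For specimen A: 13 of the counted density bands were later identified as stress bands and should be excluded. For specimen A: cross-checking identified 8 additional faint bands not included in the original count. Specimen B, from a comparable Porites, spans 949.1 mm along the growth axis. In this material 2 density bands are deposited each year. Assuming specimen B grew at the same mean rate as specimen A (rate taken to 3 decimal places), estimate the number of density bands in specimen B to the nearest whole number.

Specimen A: correcting the raw count gives 479 − 13 + 8 = 474 true density bands.
Specimen A: dividing by 2 density bands per year: 474 / 2 = 237 years.
A: Extension rate ≈ 1453.2 / 237 = 6.132 mm/year.
Specimen B: 949.1 mm / 6.132 mm per year = 154.78 years; at 2 density bands per year that is 154.78 × 2 ≈ 310 density bands.

310 density bands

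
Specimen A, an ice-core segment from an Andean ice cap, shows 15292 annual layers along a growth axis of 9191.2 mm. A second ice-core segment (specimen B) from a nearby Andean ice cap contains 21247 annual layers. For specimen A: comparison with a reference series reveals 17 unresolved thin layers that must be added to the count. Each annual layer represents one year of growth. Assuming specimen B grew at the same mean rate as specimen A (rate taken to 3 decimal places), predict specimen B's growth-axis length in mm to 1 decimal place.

12748.2 mm

Specimen A: adjusted count: 15292 + 17 = 15309 annual layers.
A: Extension rate ≈ 9191.2 / 15309 = 0.600 mm/year.
Length of B = 0.600 × 21247 = 12748.2 mm.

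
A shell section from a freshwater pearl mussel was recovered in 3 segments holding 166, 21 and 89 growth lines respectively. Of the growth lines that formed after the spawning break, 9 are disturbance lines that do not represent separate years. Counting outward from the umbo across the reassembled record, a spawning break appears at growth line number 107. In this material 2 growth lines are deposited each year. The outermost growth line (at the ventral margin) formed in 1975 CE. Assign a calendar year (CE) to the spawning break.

Total growth lines = 166 + 21 + 89 = 276.
Between growth line 107 and the ventral margin there are 276 − 107 = 169 growth lines.
169 − 9 false = 160 true growth lines after the spawning break.
With 2 growth lines per year, 160 / 2 = 80 years.
1975 − 80 = 1895 CE.

1895 CE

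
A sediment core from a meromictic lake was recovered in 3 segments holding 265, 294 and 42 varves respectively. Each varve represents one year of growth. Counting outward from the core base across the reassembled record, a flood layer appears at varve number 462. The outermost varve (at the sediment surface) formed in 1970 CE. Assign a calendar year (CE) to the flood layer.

Total varves = 265 + 294 + 42 = 601.
601 − 462 = 139 varves lie beyond the flood layer toward the sediment surface.
1970 − 139 = 1831 CE.

1831 CE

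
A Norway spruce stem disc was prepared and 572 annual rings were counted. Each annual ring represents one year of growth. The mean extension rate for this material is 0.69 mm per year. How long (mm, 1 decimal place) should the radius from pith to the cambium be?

572 years of growth are recorded.
Predicted length = 0.69 mm/year × 572 years = 394.7 mm.

394.7 mm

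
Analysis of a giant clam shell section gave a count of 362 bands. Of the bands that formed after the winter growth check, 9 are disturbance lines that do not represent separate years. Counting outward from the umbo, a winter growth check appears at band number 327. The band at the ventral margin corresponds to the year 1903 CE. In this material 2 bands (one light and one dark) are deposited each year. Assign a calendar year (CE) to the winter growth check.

362 − 327 = 35 bands lie beyond the winter growth check toward the ventral margin.
Excluding 9 false bands: 35 − 9 = 26.
Dividing by 2 bands per year: 26 / 2 = 13 years.
The band at the ventral margin is 1903 CE, so the winter growth check dates to 1903 − 13 = 1890 CE.

1890 CE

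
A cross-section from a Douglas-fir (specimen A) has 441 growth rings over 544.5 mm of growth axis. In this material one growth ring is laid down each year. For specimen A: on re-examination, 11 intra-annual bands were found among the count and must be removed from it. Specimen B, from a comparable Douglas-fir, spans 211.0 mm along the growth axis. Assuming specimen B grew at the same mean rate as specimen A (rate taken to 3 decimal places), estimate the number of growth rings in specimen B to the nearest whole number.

Specimen A: after corrections the count is 441 − 11 = 430 growth rings.
A: Mean rate = 544.5 mm / 430 years ≈ 1.266 mm/yr.
For B, 211.0 / 1.266 = 166.67 years ≈ 167 growth rings.

167 growth rings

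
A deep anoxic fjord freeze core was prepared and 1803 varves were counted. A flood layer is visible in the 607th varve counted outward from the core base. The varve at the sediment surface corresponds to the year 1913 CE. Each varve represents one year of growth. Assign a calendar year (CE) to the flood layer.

717 CE

The flood layer sits at varve 607 from the core base, so 1803 − 607 = 1196 varves formed after it.
1913 − 1196 = 717 CE.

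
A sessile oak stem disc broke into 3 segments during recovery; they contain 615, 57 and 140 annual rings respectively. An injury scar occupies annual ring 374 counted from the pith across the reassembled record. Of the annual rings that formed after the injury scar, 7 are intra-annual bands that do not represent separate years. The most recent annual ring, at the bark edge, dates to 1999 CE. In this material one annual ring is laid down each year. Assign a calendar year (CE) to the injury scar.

1568 CE

Total annual rings = 615 + 57 + 140 = 812.
Between annual ring 374 and the bark edge there are 812 − 374 = 438 annual rings.
438 − 7 false = 431 true annual rings after the injury scar.
Counting back 431 years from 1999 CE places the injury scar in 1999 − 431 = 1568 CE.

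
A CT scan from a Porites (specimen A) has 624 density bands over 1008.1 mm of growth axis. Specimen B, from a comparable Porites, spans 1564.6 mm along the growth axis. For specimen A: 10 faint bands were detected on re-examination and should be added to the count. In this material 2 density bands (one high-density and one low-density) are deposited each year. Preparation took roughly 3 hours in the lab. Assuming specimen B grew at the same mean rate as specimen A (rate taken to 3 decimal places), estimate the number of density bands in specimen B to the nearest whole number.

984 density bands

Specimen A: true density band count = 624 + 10 = 634.
Specimen A: with 2 density bands per year, 634 / 2 = 317 years.
A: Extension rate ≈ 1008.1 / 317 = 3.180 mm per year.
Specimen B: 1564.6 mm / 3.180 mm per year = 492.01 years; at 2 density bands per year that is 492.01 × 2 ≈ 984 density bands.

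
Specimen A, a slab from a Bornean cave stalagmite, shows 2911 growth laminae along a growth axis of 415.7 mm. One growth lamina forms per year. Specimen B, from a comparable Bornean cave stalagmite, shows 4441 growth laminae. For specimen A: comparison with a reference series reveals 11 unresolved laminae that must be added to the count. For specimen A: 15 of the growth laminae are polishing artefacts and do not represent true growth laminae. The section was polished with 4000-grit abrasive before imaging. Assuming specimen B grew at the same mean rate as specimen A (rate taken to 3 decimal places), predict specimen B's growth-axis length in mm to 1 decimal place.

Specimen A: adjusted count: 2911 − 15 + 11 = 2907 growth laminae.
A: Mean rate = 415.7 mm / 2907 years ≈ 0.143 mm per year.
For B, 0.143 mm/year × 4441 years = 635.1 mm.

635.1 mm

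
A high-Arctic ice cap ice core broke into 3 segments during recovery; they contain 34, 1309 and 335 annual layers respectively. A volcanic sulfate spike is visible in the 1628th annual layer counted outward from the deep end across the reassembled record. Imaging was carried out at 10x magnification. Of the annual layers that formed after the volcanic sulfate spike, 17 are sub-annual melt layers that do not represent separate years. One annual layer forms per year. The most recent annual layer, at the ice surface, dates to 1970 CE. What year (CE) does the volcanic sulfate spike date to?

1937 CE

Total annual layers = 34 + 1309 + 335 = 1678.
Between annual layer 1628 and the ice surface there are 1678 − 1628 = 50 annual layers.
Removing the 17 false annual layers leaves 50 − 17 = 33 true annual layers beyond the volcanic sulfate spike.
1970 − 33 = 1937 CE.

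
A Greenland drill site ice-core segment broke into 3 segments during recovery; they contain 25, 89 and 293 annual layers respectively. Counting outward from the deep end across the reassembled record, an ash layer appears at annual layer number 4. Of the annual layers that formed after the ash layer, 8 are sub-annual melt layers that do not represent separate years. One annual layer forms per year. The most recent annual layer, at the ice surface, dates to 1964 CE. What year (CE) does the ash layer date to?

Total annual layers = 25 + 89 + 293 = 407.
407 − 4 = 403 annual layers lie beyond the ash layer toward the ice surface.
403 − 8 false = 395 true annual layers after the ash layer.
The annual layer at the ice surface is 1964 CE, so the ash layer dates to 1964 − 395 = 1569 CE.

1569 CE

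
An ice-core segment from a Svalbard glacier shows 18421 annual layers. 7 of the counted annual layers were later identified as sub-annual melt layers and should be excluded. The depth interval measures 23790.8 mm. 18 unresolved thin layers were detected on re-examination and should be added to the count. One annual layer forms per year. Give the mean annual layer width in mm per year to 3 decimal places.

After corrections the count is 18421 − 7 + 18 = 18432 annual layers.
Mean rate = 23790.8 mm / 18432 years ≈ 1.291 mm per year.

1.291 mm per year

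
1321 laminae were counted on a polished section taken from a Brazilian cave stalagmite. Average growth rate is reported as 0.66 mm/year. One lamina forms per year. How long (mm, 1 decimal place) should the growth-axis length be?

871.9 mm

1321 years of growth are recorded.
Predicted length = 0.66 mm/year × 1321 years = 871.9 mm.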